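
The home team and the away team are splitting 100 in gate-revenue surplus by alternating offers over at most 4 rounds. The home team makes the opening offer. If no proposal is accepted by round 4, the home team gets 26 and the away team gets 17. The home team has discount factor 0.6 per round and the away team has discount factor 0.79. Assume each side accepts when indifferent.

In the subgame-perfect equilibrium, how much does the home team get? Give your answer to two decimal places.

Round 4 (the away team proposes): the home team gets 26 if talks fail, so the away team offers 26 and keeps 74.
Round 3 (the home team proposes): the away team can get 74 next round, worth 0.79 × 74 = 58.46 now; the home team offers that and keeps 41.54.
Round 2 (the away team proposes): the home team can get 41.54 next round, worth 0.6 × 41.54 = 24.924 now, so the away team offers 24.924, keeping 75.076.
Round 1 (the home team proposes): the away team can get 75.076 next round, worth 0.79 × 75.076 = 59.31004 now; the home team offers that and keeps 40.68996.

40.69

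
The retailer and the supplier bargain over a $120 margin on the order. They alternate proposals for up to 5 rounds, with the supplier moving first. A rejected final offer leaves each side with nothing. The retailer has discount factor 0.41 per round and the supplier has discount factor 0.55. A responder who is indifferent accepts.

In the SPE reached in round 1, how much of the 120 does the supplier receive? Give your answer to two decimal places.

Work backward from the last round.
Round 5 (the supplier proposes): rejection yields 0 for the retailer; the supplier offers 0 and keeps 120.
Round 4 (the retailer proposes): the supplier can get 120 next round, worth 0.55 × 120 = 66 now, so the retailer offers 66, keeping 54.
Round 3 (the supplier proposes): the retailer can get 54 next round, worth 0.41 × 54 = 22.14 now; the supplier offers that and keeps 97.86.
Round 2 (the retailer proposes): the supplier can get 97.86 next round, worth 0.55 × 97.86 = 53.823 now, so the retailer offers 53.823, keeping 66.177.
Round 1 (the supplier proposes): the retailer can get 66.177 next round, worth 0.41 × 66.177 = 27.13257 now. The supplier offers 27.13257 and keeps 120 − 27.13257 = 92.86743.

92.87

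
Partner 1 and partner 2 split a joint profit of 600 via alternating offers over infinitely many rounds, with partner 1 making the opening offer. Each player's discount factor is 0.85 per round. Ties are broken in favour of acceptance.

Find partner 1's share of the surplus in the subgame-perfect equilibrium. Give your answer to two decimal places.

Let x be partner 1's share when partner 1 proposes and y be partner 2's share when partner 2 proposes.
Partner 2 accepts iff offered ≥ 0.85·y, so x = 600 − 0.85y. Symmetrically y = 600 − 0.85x.
Substituting: x = 600 − 0.85(600 − 0.85x), giving x(1 − 0.85·0.85) = 600(1 − 0.85).
So x = 600 × 0.15 / 0.2775 ≈ 324.3243, and partner 2 receives 600 − x ≈ 275.6757.

324.32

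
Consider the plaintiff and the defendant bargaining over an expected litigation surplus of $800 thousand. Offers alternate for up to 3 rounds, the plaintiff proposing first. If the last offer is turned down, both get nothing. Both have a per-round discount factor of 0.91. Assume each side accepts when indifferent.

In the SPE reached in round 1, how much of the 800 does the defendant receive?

Round 3 (the plaintiff proposes): rejection yields 0 for the defendant; the plaintiff offers 0 and keeps 800.
Round 2 (the defendant proposes): the plaintiff can get 800 next round, worth 0.91 × 800 = 728 now. The defendant offers 728 and keeps 800 − 728 = 72.
Round 1 (the plaintiff proposes): the defendant can get 72 next round, worth 0.91 × 72 = 65.52 now; the plaintiff offers that and keeps 734.48.

65.52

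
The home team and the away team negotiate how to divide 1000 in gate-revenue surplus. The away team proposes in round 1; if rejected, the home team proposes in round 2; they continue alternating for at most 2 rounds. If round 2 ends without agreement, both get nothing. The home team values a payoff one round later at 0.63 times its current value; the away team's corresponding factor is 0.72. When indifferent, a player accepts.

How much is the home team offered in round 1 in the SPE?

630

Round 2 (the home team proposes): rejection yields 0 for the away team; the home team offers 0 and keeps 1000.
Round 1 (the away team proposes): the home team can get 1000 next round, worth 0.63 × 1000 = 630 now; the away team offers that and keeps 370.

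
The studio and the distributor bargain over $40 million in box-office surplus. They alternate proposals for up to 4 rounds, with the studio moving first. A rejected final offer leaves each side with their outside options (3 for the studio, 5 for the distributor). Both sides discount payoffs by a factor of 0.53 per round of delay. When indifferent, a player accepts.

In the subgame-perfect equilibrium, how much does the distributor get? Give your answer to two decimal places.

Round 4 (the distributor proposes): the studio gets 3 if talks fail, so the distributor offers 3 and keeps 37.
Round 3 (the studio proposes): the distributor can get 37 next round, worth 0.53 × 37 = 19.61 now; the studio offers that and keeps 20.39.
Round 2 (the distributor proposes): the studio can get 20.39 next round, worth 0.53 × 20.39 = 10.8067 now, so the distributor offers 10.8067, keeping 29.1933.
Round 1 (the studio proposes): the distributor can get 29.1933 next round, worth 0.53 × 29.1933 = 15.472449 now, so the studio offers 15.472449, keeping 24.527551.

15.47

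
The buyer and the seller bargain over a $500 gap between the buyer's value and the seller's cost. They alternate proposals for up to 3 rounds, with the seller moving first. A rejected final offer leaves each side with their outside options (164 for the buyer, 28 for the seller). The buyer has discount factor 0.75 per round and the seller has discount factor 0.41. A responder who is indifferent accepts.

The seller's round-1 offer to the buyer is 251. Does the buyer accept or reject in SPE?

Work out the buyer's continuation value if the offer is rejected.
Round 3 (the seller proposes): the buyer gets 164 if talks fail, so the seller offers 164 and keeps 336.
Round 2 (the buyer proposes): the seller can get 336 next round, worth 0.41 × 336 = 137.76 now, so the buyer offers 137.76, keeping 362.24.
So by rejecting in round 1, the buyer gets 362.24 next round, worth 0.75 × 362.24 = 271.68 now.
Offer 251 < 271.68, so the buyer rejects.

Reject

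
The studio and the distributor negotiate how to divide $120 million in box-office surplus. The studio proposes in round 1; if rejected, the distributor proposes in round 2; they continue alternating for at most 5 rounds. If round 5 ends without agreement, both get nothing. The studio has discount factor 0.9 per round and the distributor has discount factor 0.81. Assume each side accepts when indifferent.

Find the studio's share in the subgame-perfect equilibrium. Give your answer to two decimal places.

103.19

Round 5 (the studio proposes): the distributor will accept anything ≥ 0, so the studio offers 0 and keeps 120.
Round 4 (the distributor proposes): the studio can get 120 next round, worth 0.9 × 120 = 108 now; the distributor offers that and keeps 12.
Round 3 (the studio proposes): the distributor can get 12 next round, worth 0.81 × 12 = 9.72 now; the studio offers that and keeps 110.28.
Round 2 (the distributor proposes): the studio can get 110.28 next round, worth 0.9 × 110.28 = 99.252 now; the distributor offers that and keeps 20.748.
Round 1 (the studio proposes): the distributor can get 20.748 next round, worth 0.81 × 20.748 = 16.80588 now, so the studio offers 16.80588, keeping 103.19412.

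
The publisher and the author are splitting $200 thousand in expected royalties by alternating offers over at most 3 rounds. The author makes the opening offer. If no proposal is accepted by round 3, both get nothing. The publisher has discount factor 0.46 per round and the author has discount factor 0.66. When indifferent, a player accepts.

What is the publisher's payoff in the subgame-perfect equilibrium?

31.28

Round 3 (the author proposes): the publisher will accept anything ≥ 0, so the author offers 0 and keeps 200.
Round 2 (the publisher proposes): the author can get 200 next round, worth 0.66 × 200 = 132 now. The publisher offers 132 and keeps 200 − 132 = 68.
Round 1 (the author proposes): the publisher can get 68 next round, worth 0.46 × 68 = 31.28 now. The author offers 31.28 and keeps 200 − 31.28 = 168.72.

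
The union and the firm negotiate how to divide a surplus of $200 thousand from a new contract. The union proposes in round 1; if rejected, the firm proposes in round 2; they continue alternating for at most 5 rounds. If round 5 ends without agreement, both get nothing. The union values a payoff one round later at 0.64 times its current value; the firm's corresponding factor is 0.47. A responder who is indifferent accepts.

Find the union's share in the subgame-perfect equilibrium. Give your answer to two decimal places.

155.98

Round 5 (the union proposes): the firm will accept anything ≥ 0, so the union offers 0 and keeps 200.
Round 4 (the firm proposes): the union can get 200 next round, worth 0.64 × 200 = 128 now. The firm offers 128 and keeps 200 − 128 = 72.
Round 3 (the union proposes): the firm can get 72 next round, worth 0.47 × 72 = 33.84 now, so the union offers 33.84, keeping 166.16.
Round 2 (the firm proposes): the union can get 166.16 next round, worth 0.64 × 166.16 = 106.3424 now; the firm offers that and keeps 93.6576.
Round 1 (the union proposes): the firm can get 93.6576 next round, worth 0.47 × 93.6576 = 44.019072 now; the union offers that and keeps 155.980928.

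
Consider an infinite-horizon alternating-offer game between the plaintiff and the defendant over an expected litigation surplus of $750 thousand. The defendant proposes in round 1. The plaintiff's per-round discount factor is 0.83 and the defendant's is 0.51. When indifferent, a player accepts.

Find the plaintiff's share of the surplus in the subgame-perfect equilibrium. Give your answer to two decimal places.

Let x be the defendant's share when the defendant proposes and y be the plaintiff's share when the plaintiff proposes.
The plaintiff accepts iff offered ≥ 0.83·y, so x = 750 − 0.83y. Symmetrically y = 750 − 0.51x.
Substituting: x = 750 − 0.83(750 − 0.51x), giving x(1 − 0.51·0.83) = 750(1 − 0.83).
So x = 750 × 0.17 / 0.5767 ≈ 221.0855, and the plaintiff receives 750 − x ≈ 528.9145.

528.91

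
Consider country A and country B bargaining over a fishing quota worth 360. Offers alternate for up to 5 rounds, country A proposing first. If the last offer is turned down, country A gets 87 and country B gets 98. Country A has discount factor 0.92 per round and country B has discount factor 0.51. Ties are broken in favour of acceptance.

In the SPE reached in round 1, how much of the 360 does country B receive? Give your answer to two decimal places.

43.15

Round 5 (country A proposes): country B gets 98 if talks fail, so country A offers 98 and keeps 262.
Round 4 (country B proposes): country A can get 262 next round, worth 0.92 × 262 = 241.04 now; country B offers that and keeps 118.96.
Round 3 (country A proposes): country B can get 118.96 next round, worth 0.51 × 118.96 = 60.6696 now. Country A offers 60.6696 and keeps 360 − 60.6696 = 299.3304.
Round 2 (country B proposes): country A can get 299.3304 next round, worth 0.92 × 299.3304 = 275.383968 now. Country B offers 275.383968 and keeps 360 − 275.383968 = 84.616032.
Round 1 (country A proposes): country B can get 84.616032 next round, worth 0.51 × 84.616032 = 43.15417632 now; country A offers that and keeps 316.84582368.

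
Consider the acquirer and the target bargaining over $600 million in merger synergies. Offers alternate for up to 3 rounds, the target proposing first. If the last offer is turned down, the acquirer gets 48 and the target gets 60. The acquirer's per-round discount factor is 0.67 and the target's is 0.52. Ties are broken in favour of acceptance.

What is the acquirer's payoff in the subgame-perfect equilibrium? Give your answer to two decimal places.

209.68

Round 3 (the target proposes): the acquirer gets 48 if talks fail, so the target offers 48 and keeps 552.
Round 2 (the acquirer proposes): the target can get 552 next round, worth 0.52 × 552 = 287.04 now, so the acquirer offers 287.04, keeping 312.96.
Round 1 (the target proposes): the acquirer can get 312.96 next round, worth 0.67 × 312.96 = 209.6832 now; the target offers that and keeps 390.3168.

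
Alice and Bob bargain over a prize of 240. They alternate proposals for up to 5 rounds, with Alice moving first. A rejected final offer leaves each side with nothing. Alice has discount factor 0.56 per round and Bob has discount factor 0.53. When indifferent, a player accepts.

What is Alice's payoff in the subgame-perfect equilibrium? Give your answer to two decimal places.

Work backward from the last round.
Round 5 (Alice proposes): rejection yields 0 for Bob; Alice offers 0 and keeps 240.
Round 4 (Bob proposes): Alice can get 240 next round, worth 0.56 × 240 = 134.4 now. Bob offers 134.4 and keeps 240 − 134.4 = 105.6.
Round 3 (Alice proposes): Bob can get 105.6 next round, worth 0.53 × 105.6 = 55.968 now; Alice offers that and keeps 184.032.
Round 2 (Bob proposes): Alice can get 184.032 next round, worth 0.56 × 184.032 = 103.05792 now. Bob offers 103.05792 and keeps 240 − 103.05792 = 136.94208.
Round 1 (Alice proposes): Bob can get 136.94208 next round, worth 0.53 × 136.94208 = 72.5793024 now, so Alice offers 72.5793024, keeping 167.4206976.

167.42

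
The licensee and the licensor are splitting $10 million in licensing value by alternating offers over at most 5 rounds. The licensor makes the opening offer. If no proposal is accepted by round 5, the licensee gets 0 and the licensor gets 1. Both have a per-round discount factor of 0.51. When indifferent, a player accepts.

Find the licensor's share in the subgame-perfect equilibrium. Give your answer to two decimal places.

By backward induction:
Round 5 (the licensor proposes): the licensee will accept anything ≥ 0, so the licensor offers 0 and keeps 10.
Round 4 (the licensee proposes): the licensor can get 10 next round, worth 0.51 × 10 = 5.1 now, so the licensee offers 5.1, keeping 4.9.
Round 3 (the licensor proposes): the licensee can get 4.9 next round, worth 0.51 × 4.9 = 2.499 now; the licensor offers that and keeps 7.501.
Round 2 (the licensee proposes): the licensor can get 7.501 next round, worth 0.51 × 7.501 = 3.82551 now. The licensee offers 3.82551 and keeps 10 − 3.82551 = 6.17449.
Round 1 (the licensor proposes): the licensee can get 6.17449 next round, worth 0.51 × 6.17449 = 3.1489899 now, so the licensor offers 3.1489899, keeping 6.8510101.

6.85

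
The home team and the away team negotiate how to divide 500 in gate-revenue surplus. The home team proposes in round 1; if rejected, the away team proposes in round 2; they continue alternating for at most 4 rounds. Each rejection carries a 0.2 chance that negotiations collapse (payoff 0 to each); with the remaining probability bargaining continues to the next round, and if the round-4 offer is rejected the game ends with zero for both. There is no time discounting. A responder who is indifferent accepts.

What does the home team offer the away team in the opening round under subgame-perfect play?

336

Round 4 (the away team proposes): the home team will accept anything ≥ 0, so the away team offers 0 and keeps 500.
Round 3 (the home team proposes): rejecting gives the away team an expected 0.8 × 500 = 400, so the home team offers 400, keeping 100.
Round 2 (the away team proposes): rejecting gives the home team an expected 0.8 × 100 = 80. The away team offers 80 and keeps 500 − 80 = 420.
Round 1 (the home team proposes): rejecting gives the away team an expected 0.8 × 420 = 336; the home team offers that and keeps 164.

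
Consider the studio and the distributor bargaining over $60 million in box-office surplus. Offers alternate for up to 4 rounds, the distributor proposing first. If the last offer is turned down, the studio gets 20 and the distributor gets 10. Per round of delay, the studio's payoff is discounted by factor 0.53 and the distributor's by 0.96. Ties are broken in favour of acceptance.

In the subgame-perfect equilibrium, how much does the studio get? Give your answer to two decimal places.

Round 4 (the studio proposes): the distributor gets 10 if talks fail, so the studio offers 10 and keeps 50.
Round 3 (the distributor proposes): the studio can get 50 next round, worth 0.53 × 50 = 26.5 now. The distributor offers 26.5 and keeps 60 − 26.5 = 33.5.
Round 2 (the studio proposes): the distributor can get 33.5 next round, worth 0.96 × 33.5 = 32.16 now, so the studio offers 32.16, keeping 27.84.
Round 1 (the distributor proposes): the studio can get 27.84 next round, worth 0.53 × 27.84 = 14.7552 now, so the distributor offers 14.7552, keeping 45.2448.

14.76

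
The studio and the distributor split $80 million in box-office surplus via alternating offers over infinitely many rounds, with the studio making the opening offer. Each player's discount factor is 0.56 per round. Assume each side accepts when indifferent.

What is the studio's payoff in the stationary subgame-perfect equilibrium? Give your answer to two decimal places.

In a stationary SPE each proposer offers the other exactly their discounted continuation value.
If the studio keeps x when proposing and the distributor keeps y when proposing, then x = 80 − 0.56y and y = 80 − 0.56x.
Solving: x = 80(1 − 0.56) / (1 − 0.56·0.56) = 35.2 / 0.6864 ≈ 51.2821.
The distributor gets 80 − 51.2821 ≈ 28.7179.

51.28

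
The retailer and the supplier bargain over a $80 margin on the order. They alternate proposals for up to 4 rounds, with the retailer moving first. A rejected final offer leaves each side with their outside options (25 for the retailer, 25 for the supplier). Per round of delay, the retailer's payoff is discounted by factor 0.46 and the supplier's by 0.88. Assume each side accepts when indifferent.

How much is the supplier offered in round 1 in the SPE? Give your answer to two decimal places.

57.61

Solve by backward induction from round 4.
Round 4 (the supplier proposes): the retailer gets 25 if talks fail, so the supplier offers 25 and keeps 55.
Round 3 (the retailer proposes): the supplier can get 55 next round, worth 0.88 × 55 = 48.4 now; the retailer offers that and keeps 31.6.
Round 2 (the supplier proposes): the retailer can get 31.6 next round, worth 0.46 × 31.6 = 14.536 now, so the supplier offers 14.536, keeping 65.464.
Round 1 (the retailer proposes): the supplier can get 65.464 next round, worth 0.88 × 65.464 = 57.60832 now. The retailer offers 57.60832 and keeps 80 − 57.60832 = 22.39168.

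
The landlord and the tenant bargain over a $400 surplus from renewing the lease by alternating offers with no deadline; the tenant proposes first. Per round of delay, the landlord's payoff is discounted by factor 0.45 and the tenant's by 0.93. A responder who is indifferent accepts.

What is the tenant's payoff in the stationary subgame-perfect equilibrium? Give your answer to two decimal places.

378.33

When the tenant proposes, the landlord accepts any offer worth at least 0.45 times what the landlord would get by proposing next round; and vice versa.
This gives x = 400 − 0.45y and y = 400 − 0.93x, where x and y are each side's share when it proposes.
Hence (1 − 0.45·0.93)x = 400(1 − 0.45), i.e. 0.5815·x = 220.
x ≈ 378.3319; the landlord's share is 400 − x ≈ 21.6681.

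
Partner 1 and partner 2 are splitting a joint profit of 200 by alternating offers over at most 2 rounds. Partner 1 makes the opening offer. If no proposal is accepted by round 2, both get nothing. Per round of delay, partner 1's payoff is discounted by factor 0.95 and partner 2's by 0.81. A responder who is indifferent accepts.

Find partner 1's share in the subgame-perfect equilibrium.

Round 2 (partner 2 proposes): partner 1 will accept anything ≥ 0, so partner 2 offers 0 and keeps 200.
Round 1 (partner 1 proposes): partner 2 can get 200 next round, worth 0.81 × 200 = 162 now. Partner 1 offers 162 and keeps 200 − 162 = 38.

38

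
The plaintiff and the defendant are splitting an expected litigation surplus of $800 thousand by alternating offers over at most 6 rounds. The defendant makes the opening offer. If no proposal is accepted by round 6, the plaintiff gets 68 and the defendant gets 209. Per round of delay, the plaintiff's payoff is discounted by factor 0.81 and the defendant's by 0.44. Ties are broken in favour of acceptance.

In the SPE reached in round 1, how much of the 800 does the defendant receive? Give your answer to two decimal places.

By backward induction:
Round 6 (the plaintiff proposes): the defendant gets 209 if talks fail, so the plaintiff offers 209 and keeps 591.
Round 5 (the defendant proposes): the plaintiff can get 591 next round, worth 0.81 × 591 = 478.71 now; the defendant offers that and keeps 321.29.
Round 4 (the plaintiff proposes): the defendant can get 321.29 next round, worth 0.44 × 321.29 = 141.3676 now, so the plaintiff offers 141.3676, keeping 658.6324.
Round 3 (the defendant proposes): the plaintiff can get 658.6324 next round, worth 0.81 × 658.6324 = 533.492244 now, so the defendant offers 533.492244, keeping 266.507756.
Round 2 (the plaintiff proposes): the defendant can get 266.507756 next round, worth 0.44 × 266.507756 = 117.26341264 now. The plaintiff offers 117.26341264 and keeps 800 − 117.26341264 = 682.73658736.
Round 1 (the defendant proposes): the plaintiff can get 682.73658736 next round, worth 0.81 × 682.73658736 = 553.0166357616 now. The defendant offers 553.0166357616 and keeps 800 − 553.0166357616 = 246.9833642384.

246.98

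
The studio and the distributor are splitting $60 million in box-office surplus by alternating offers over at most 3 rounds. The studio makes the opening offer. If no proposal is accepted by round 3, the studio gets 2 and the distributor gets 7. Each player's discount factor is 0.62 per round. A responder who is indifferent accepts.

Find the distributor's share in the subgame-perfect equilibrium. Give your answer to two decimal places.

16.83

Round 3 (the studio proposes): the distributor gets 7 if talks fail, so the studio offers 7 and keeps 53.
Round 2 (the distributor proposes): the studio can get 53 next round, worth 0.62 × 53 = 32.86 now; the distributor offers that and keeps 27.14.
Round 1 (the studio proposes): the distributor can get 27.14 next round, worth 0.62 × 27.14 = 16.8268 now. The studio offers 16.8268 and keeps 60 − 16.8268 = 43.1732.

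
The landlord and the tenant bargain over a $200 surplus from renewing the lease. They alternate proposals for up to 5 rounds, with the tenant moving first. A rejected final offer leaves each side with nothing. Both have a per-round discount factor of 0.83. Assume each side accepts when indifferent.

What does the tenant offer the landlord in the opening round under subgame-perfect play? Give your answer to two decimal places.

47.66

Solve by backward induction from round 5.
Round 5 (the tenant proposes): rejection yields 0 for the landlord; the tenant offers 0 and keeps 200.
Round 4 (the landlord proposes): the tenant can get 200 next round, worth 0.83 × 200 = 166 now. The landlord offers 166 and keeps 200 − 166 = 34.
Round 3 (the tenant proposes): the landlord can get 34 next round, worth 0.83 × 34 = 28.22 now; the tenant offers that and keeps 171.78.
Round 2 (the landlord proposes): the tenant can get 171.78 next round, worth 0.83 × 171.78 = 142.5774 now, so the landlord offers 142.5774, keeping 57.4226.
Round 1 (the tenant proposes): the landlord can get 57.4226 next round, worth 0.83 × 57.4226 = 47.660758 now. The tenant offers 47.660758 and keeps 200 − 47.660758 = 152.339242.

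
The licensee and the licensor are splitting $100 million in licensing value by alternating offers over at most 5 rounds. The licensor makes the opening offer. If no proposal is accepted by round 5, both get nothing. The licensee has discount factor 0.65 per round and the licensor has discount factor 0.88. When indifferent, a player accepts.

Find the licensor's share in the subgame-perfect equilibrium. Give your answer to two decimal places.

87.74

Round 5 (the licensor proposes): the licensee will accept anything ≥ 0, so the licensor offers 0 and keeps 100.
Round 4 (the licensee proposes): the licensor can get 100 next round, worth 0.88 × 100 = 88 now; the licensee offers that and keeps 12.
Round 3 (the licensor proposes): the licensee can get 12 next round, worth 0.65 × 12 = 7.8 now. The licensor offers 7.8 and keeps 100 − 7.8 = 92.2.
Round 2 (the licensee proposes): the licensor can get 92.2 next round, worth 0.88 × 92.2 = 81.136 now; the licensee offers that and keeps 18.864.
Round 1 (the licensor proposes): the licensee can get 18.864 next round, worth 0.65 × 18.864 = 12.2616 now, so the licensor offers 12.2616, keeping 87.7384.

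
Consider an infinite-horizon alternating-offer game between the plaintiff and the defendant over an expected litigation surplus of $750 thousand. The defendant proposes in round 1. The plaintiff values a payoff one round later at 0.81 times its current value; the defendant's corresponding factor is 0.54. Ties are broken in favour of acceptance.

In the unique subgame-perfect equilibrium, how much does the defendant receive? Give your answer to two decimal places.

In a stationary SPE each proposer offers the other exactly their discounted continuation value.
If the defendant keeps x when proposing and the plaintiff keeps y when proposing, then x = 750 − 0.81y and y = 750 − 0.54x.
Solving: x = 750(1 − 0.81) / (1 − 0.54·0.81) = 142.5 / 0.5626 ≈ 253.2883.
The plaintiff gets 750 − 253.2883 ≈ 496.7117.

253.29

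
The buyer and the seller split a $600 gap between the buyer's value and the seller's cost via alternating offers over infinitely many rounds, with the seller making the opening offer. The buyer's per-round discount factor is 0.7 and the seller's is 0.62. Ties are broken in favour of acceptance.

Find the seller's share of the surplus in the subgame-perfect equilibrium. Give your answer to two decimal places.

In a stationary SPE each proposer offers the other exactly their discounted continuation value.
If the seller keeps x when proposing and the buyer keeps y when proposing, then x = 600 − 0.7y and y = 600 − 0.62x.
Solving: x = 600(1 − 0.7) / (1 − 0.62·0.7) = 180 / 0.566 ≈ 318.0212.
The buyer gets 600 − 318.0212 ≈ 281.9788.

318.02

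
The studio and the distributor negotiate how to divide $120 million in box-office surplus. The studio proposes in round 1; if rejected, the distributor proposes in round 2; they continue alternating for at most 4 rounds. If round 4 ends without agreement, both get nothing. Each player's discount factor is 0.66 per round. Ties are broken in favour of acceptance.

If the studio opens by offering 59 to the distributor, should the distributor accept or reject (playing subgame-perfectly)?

Reject

Work out the distributor's continuation value if the offer is rejected.
Round 4 (the distributor proposes): the studio will accept anything ≥ 0, so the distributor offers 0 and keeps 120.
Round 3 (the studio proposes): the distributor can get 120 next round, worth 0.66 × 120 = 79.2 now. The studio offers 79.2 and keeps 120 − 79.2 = 40.8.
Round 2 (the distributor proposes): the studio can get 40.8 next round, worth 0.66 × 40.8 = 26.928 now. The distributor offers 26.928 and keeps 120 − 26.928 = 93.072.
So by rejecting in round 1, the distributor gets 93.072 next round, worth 0.66 × 93.072 = 61.42752 now.
Offer 59 < 61.42752, so the distributor rejects.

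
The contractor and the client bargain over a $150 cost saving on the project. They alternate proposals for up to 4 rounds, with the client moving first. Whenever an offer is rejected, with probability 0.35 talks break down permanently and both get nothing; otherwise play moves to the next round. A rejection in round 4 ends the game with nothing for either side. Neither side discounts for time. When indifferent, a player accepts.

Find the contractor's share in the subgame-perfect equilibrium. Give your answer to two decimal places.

Round 4 (the contractor proposes): the client will accept anything ≥ 0, so the contractor offers 0 and keeps 150.
Round 3 (the client proposes): rejecting gives the contractor an expected 0.65 × 150 = 97.5, so the client offers 97.5, keeping 52.5.
Round 2 (the contractor proposes): rejecting gives the client an expected 0.65 × 52.5 = 34.125; the contractor offers that and keeps 115.875.
Round 1 (the client proposes): rejecting gives the contractor an expected 0.65 × 115.875 = 75.31875; the client offers that and keeps 74.68125.

75.32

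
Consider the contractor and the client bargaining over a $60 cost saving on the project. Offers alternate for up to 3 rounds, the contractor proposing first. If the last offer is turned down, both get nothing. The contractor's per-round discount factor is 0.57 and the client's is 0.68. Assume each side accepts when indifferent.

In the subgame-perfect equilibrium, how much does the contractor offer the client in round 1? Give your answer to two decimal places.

Work backward from the last round.
Round 3 (the contractor proposes): rejection yields 0 for the client; the contractor offers 0 and keeps 60.
Round 2 (the client proposes): the contractor can get 60 next round, worth 0.57 × 60 = 34.2 now; the client offers that and keeps 25.8.
Round 1 (the contractor proposes): the client can get 25.8 next round, worth 0.68 × 25.8 = 17.544 now, so the contractor offers 17.544, keeping 42.456.

17.54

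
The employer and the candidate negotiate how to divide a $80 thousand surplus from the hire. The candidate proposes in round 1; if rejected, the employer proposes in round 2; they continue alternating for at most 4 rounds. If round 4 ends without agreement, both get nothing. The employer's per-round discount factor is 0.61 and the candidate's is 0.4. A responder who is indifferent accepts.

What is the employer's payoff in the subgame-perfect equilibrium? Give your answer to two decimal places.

Round 4 (the employer proposes): the candidate will accept anything ≥ 0, so the employer offers 0 and keeps 80.
Round 3 (the candidate proposes): the employer can get 80 next round, worth 0.61 × 80 = 48.8 now; the candidate offers that and keeps 31.2.
Round 2 (the employer proposes): the candidate can get 31.2 next round, worth 0.4 × 31.2 = 12.48 now, so the employer offers 12.48, keeping 67.52.
Round 1 (the candidate proposes): the employer can get 67.52 next round, worth 0.61 × 67.52 = 41.1872 now. The candidate offers 41.1872 and keeps 80 − 41.1872 = 38.8128.

41.19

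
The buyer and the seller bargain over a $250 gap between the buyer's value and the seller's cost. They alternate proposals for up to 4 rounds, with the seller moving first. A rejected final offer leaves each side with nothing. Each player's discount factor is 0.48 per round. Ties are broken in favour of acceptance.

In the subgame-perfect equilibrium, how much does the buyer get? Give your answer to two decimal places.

90.05

Round 4 (the buyer proposes): the seller will accept anything ≥ 0, so the buyer offers 0 and keeps 250.
Round 3 (the seller proposes): the buyer can get 250 next round, worth 0.48 × 250 = 120 now, so the seller offers 120, keeping 130.
Round 2 (the buyer proposes): the seller can get 130 next round, worth 0.48 × 130 = 62.4 now; the buyer offers that and keeps 187.6.
Round 1 (the seller proposes): the buyer can get 187.6 next round, worth 0.48 × 187.6 = 90.048 now, so the seller offers 90.048, keeping 159.952.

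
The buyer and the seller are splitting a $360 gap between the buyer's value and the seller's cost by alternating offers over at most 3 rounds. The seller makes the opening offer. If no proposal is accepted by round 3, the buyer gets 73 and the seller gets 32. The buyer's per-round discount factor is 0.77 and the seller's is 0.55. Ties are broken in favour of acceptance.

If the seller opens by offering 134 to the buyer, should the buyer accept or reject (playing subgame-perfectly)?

Reject

Work out the buyer's continuation value if the offer is rejected.
Round 3 (the seller proposes): the buyer gets 73 if talks fail, so the seller offers 73 and keeps 287.
Round 2 (the buyer proposes): the seller can get 287 next round, worth 0.55 × 287 = 157.85 now. The buyer offers 157.85 and keeps 360 − 157.85 = 202.15.
So by rejecting in round 1, the buyer gets 202.15 next round, worth 0.77 × 202.15 = 155.6555 now.
Offer 134 < 155.6555, so the buyer rejects.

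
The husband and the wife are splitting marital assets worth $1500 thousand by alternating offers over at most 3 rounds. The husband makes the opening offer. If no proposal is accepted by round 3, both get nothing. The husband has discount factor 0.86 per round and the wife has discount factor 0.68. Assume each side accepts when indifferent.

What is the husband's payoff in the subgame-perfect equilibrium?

1357.2

By backward induction:
Round 3 (the husband proposes): the wife will accept anything ≥ 0, so the husband offers 0 and keeps 1500.
Round 2 (the wife proposes): the husband can get 1500 next round, worth 0.86 × 1500 = 1290 now; the wife offers that and keeps 210.
Round 1 (the husband proposes): the wife can get 210 next round, worth 0.68 × 210 = 142.8 now, so the husband offers 142.8, keeping 1357.2.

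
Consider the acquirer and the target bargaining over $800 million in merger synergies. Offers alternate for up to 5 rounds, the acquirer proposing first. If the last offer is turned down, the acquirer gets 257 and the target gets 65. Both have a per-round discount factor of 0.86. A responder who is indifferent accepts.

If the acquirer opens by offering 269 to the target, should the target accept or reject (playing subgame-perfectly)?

Accept

Round 5 (the acquirer proposes): the target gets 65 if talks fail, so the acquirer offers 65 and keeps 735.
Round 4 (the target proposes): the acquirer can get 735 next round, worth 0.86 × 735 = 632.1 now, so the target offers 632.1, keeping 167.9.
Round 3 (the acquirer proposes): the target can get 167.9 next round, worth 0.86 × 167.9 = 144.394 now; the acquirer offers that and keeps 655.606.
Round 2 (the target proposes): the acquirer can get 655.606 next round, worth 0.86 × 655.606 = 563.82116 now; the target offers that and keeps 236.17884.
So by rejecting in round 1, the target gets 236.17884 next round, worth 0.86 × 236.17884 = 203.1138024 now.
Offer 269 ≥ 203.1138024, so the target accepts.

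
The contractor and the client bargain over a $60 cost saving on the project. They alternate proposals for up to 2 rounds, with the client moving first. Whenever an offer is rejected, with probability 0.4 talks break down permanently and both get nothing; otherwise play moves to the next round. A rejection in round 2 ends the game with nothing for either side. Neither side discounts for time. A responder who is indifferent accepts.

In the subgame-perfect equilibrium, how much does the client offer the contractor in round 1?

By backward induction:
Round 2 (the contractor proposes): the client will accept anything ≥ 0, so the contractor offers 0 and keeps 60.
Round 1 (the client proposes): rejecting gives the contractor an expected 0.6 × 60 = 36. The client offers 36 and keeps 60 − 36 = 24.

36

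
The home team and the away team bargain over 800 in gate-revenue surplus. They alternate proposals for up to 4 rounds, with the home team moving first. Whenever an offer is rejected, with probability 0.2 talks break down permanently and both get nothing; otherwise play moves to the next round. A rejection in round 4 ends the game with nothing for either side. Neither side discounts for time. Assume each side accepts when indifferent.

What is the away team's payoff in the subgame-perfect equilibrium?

537.6

Round 4 (the away team proposes): the home team will accept anything ≥ 0, so the away team offers 0 and keeps 800.
Round 3 (the home team proposes): rejecting gives the away team an expected 0.8 × 800 = 640; the home team offers that and keeps 160.
Round 2 (the away team proposes): rejecting gives the home team an expected 0.8 × 160 = 128. The away team offers 128 and keeps 800 − 128 = 672.
Round 1 (the home team proposes): rejecting gives the away team an expected 0.8 × 672 = 537.6; the home team offers that and keeps 262.4.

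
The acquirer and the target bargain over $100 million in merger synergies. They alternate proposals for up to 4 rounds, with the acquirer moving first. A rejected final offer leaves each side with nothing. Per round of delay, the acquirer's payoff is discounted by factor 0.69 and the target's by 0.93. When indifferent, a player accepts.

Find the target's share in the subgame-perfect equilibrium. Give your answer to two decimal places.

88.51

Round 4 (the target proposes): rejection yields 0 for the acquirer; the target offers 0 and keeps 100.
Round 3 (the acquirer proposes): the target can get 100 next round, worth 0.93 × 100 = 93 now; the acquirer offers that and keeps 7.
Round 2 (the target proposes): the acquirer can get 7 next round, worth 0.69 × 7 = 4.83 now. The target offers 4.83 and keeps 100 − 4.83 = 95.17.
Round 1 (the acquirer proposes): the target can get 95.17 next round, worth 0.93 × 95.17 = 88.5081 now; the acquirer offers that and keeps 11.4919.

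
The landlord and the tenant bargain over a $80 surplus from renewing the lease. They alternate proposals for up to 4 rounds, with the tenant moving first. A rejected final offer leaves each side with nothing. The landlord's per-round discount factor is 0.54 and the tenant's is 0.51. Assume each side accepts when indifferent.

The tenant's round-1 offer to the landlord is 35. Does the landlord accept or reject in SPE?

Round 4 (the landlord proposes): rejection yields 0 for the tenant; the landlord offers 0 and keeps 80.
Round 3 (the tenant proposes): the landlord can get 80 next round, worth 0.54 × 80 = 43.2 now. The tenant offers 43.2 and keeps 80 − 43.2 = 36.8.
Round 2 (the landlord proposes): the tenant can get 36.8 next round, worth 0.51 × 36.8 = 18.768 now; the landlord offers that and keeps 61.232.
So by rejecting in round 1, the landlord gets 61.232 next round, worth 0.54 × 61.232 = 33.06528 now.
Offer 35 ≥ 33.06528, so the landlord accepts.

Accept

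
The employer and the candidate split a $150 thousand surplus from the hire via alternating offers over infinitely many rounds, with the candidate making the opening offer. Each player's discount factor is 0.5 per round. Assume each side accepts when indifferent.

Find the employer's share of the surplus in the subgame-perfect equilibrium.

50

In a stationary SPE each proposer offers the other exactly their discounted continuation value.
If the candidate keeps x when proposing and the employer keeps y when proposing, then x = 150 − 0.5y and y = 150 − 0.5x.
Solving: x = 150(1 − 0.5) / (1 − 0.5·0.5) = 75 / 0.75 = 100.
The employer gets 150 − 100 = 50.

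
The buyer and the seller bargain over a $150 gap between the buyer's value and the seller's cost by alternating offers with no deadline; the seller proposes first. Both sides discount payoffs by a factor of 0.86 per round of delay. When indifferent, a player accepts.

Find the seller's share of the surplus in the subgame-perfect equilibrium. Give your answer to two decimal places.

When the seller proposes, the buyer accepts any offer worth at least 0.86 times what the buyer would get by proposing next round; and vice versa.
This gives x = 150 − 0.86y and y = 150 − 0.86x, where x and y are each side's share when it proposes.
Hence (1 − 0.86·0.86)x = 150(1 − 0.86), i.e. 0.2604·x = 21.
x ≈ 80.6452; the buyer's share is 150 − x ≈ 69.3548.

80.65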